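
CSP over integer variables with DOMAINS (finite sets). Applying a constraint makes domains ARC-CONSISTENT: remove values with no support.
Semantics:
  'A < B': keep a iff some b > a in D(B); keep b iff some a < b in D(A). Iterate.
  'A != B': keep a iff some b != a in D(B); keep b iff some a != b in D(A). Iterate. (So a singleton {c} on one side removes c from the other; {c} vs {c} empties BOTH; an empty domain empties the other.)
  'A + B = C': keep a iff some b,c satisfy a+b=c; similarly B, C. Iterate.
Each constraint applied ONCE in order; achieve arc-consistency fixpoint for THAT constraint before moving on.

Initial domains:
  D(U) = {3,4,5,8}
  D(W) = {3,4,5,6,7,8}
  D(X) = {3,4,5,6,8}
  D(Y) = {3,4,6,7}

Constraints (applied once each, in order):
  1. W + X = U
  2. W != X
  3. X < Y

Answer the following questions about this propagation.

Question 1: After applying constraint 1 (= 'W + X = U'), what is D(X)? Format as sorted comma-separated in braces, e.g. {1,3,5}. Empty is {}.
Answer: {3,4,5}

Derivation:
Constraint 1 (W + X = U) on D(W)={3,4,5,6,7,8} D(X)={3,4,5,6,8} D(U)={3,4,5,8}: W {3,4,5,6,7,8}->{3,4,5}; X {3,4,5,6,8}->{3,4,5}; U {3,4,5,8}->{8}
So after constraint 1: D(X) = {3,4,5}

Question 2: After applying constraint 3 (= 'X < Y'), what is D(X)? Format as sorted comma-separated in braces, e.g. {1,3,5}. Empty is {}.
Answer: {3,4,5}

Derivation:
Constraint 1 (W + X = U) on D(W)={3,4,5,6,7,8} D(X)={3,4,5,6,8} D(U)={3,4,5,8}: W {3,4,5,6,7,8}->{3,4,5}; X {3,4,5,6,8}->{3,4,5}; U {3,4,5,8}->{8}
Constraint 2 (W != X) on D(W)={3,4,5} D(X)={3,4,5}: no change
Constraint 3 (X < Y) on D(X)={3,4,5} D(Y)={3,4,6,7}: Y {3,4,6,7}->{4,6,7}
So after constraint 3: D(X) = {3,4,5}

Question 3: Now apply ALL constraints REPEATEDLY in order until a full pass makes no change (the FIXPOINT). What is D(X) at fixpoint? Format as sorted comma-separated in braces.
pass 0 (initial): D(X)={3,4,5,6,8}
pass 1: U {3,4,5,8}->{8}; W {3,4,5,6,7,8}->{3,4,5}; X {3,4,5,6,8}->{3,4,5}; Y {3,4,6,7}->{4,6,7}
pass 2: no change
Fixpoint after 2 passes: D(X) = {3,4,5}

Answer: {3,4,5}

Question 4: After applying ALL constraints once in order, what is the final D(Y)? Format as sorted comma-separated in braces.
Constraint 1 (W + X = U) on D(W)={3,4,5,6,7,8} D(X)={3,4,5,6,8} D(U)={3,4,5,8}: W {3,4,5,6,7,8}->{3,4,5}; X {3,4,5,6,8}->{3,4,5}; U {3,4,5,8}->{8}
Constraint 2 (W != X) on D(W)={3,4,5} D(X)={3,4,5}: no change
Constraint 3 (X < Y) on D(X)={3,4,5} D(Y)={3,4,6,7}: Y {3,4,6,7}->{4,6,7}
So after all 3 constraints: D(Y) = {4,6,7}

Answer: {4,6,7}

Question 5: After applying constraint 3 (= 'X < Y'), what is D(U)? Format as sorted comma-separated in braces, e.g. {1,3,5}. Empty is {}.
Answer: {8}

Derivation:
Constraint 1 (W + X = U) on D(W)={3,4,5,6,7,8} D(X)={3,4,5,6,8} D(U)={3,4,5,8}: W {3,4,5,6,7,8}->{3,4,5}; X {3,4,5,6,8}->{3,4,5}; U {3,4,5,8}->{8}
Constraint 2 (W != X) on D(W)={3,4,5} D(X)={3,4,5}: no change
Constraint 3 (X < Y) on D(X)={3,4,5} D(Y)={3,4,6,7}: Y {3,4,6,7}->{4,6,7}
So after constraint 3: D(U) = {8}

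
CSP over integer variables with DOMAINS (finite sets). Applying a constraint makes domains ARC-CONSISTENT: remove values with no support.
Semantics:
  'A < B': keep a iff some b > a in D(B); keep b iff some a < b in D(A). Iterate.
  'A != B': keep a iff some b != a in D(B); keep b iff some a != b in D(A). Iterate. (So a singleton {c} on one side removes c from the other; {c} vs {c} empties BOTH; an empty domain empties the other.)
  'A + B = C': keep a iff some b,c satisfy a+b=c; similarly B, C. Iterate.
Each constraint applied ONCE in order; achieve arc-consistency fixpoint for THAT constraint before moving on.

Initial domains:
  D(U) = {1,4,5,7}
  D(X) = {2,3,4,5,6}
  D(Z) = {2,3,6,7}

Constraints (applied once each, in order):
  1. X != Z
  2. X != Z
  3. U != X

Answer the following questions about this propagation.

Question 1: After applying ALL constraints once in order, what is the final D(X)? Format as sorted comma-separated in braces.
Answer: {2,3,4,5,6}

Derivation:
Constraint 1 (X != Z) on D(X)={2,3,4,5,6} D(Z)={2,3,6,7}: no change
Constraint 2 (X != Z) on D(X)={2,3,4,5,6} D(Z)={2,3,6,7}: no change
Constraint 3 (U != X) on D(U)={1,4,5,7} D(X)={2,3,4,5,6}: no change
So after all 3 constraints: D(X) = {2,3,4,5,6}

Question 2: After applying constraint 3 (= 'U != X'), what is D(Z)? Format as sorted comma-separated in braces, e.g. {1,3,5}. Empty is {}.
Answer: {2,3,6,7}

Derivation:
Constraint 1 (X != Z) on D(X)={2,3,4,5,6} D(Z)={2,3,6,7}: no change
Constraint 2 (X != Z) on D(X)={2,3,4,5,6} D(Z)={2,3,6,7}: no change
Constraint 3 (U != X) on D(U)={1,4,5,7} D(X)={2,3,4,5,6}: no change
So after constraint 3: D(Z) = {2,3,6,7}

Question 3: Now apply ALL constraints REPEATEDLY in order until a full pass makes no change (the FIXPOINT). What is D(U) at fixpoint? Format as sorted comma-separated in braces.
pass 0 (initial): D(U)={1,4,5,7}
pass 1: no change
Fixpoint after 1 passes: D(U) = {1,4,5,7}

Answer: {1,4,5,7}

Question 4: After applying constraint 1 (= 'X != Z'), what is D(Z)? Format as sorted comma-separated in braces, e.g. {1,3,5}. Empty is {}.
Constraint 1 (X != Z) on D(X)={2,3,4,5,6} D(Z)={2,3,6,7}: no change
So after constraint 1: D(Z) = {2,3,6,7}

Answer: {2,3,6,7}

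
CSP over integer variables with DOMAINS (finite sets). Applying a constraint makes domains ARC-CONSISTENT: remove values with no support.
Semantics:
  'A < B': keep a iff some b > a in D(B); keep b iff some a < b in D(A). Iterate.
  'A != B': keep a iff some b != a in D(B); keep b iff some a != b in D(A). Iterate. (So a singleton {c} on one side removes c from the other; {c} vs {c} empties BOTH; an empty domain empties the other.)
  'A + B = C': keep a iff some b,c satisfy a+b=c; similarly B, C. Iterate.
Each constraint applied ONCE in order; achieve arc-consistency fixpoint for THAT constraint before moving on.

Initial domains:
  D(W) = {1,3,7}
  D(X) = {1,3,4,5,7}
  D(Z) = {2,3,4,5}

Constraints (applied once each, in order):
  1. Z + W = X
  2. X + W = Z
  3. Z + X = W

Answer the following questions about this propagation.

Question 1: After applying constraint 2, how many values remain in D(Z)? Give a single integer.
Constraint 1 (Z + W = X) on D(Z)={2,3,4,5} D(W)={1,3,7} D(X)={1,3,4,5,7}: Z {2,3,4,5}->{2,3,4}; W {1,3,7}->{1,3}; X {1,3,4,5,7}->{3,4,5,7}
Constraint 2 (X + W = Z) on D(X)={3,4,5,7} D(W)={1,3} D(Z)={2,3,4}: X {3,4,5,7}->{3}; W {1,3}->{1}; Z {2,3,4}->{4}
So after constraint 2: D(Z)={4}, size = 1

Answer: 1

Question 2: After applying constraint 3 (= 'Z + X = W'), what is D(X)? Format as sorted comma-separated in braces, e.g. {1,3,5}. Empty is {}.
Constraint 1 (Z + W = X) on D(Z)={2,3,4,5} D(W)={1,3,7} D(X)={1,3,4,5,7}: Z {2,3,4,5}->{2,3,4}; W {1,3,7}->{1,3}; X {1,3,4,5,7}->{3,4,5,7}
Constraint 2 (X + W = Z) on D(X)={3,4,5,7} D(W)={1,3} D(Z)={2,3,4}: X {3,4,5,7}->{3}; W {1,3}->{1}; Z {2,3,4}->{4}
Constraint 3 (Z + X = W) on D(Z)={4} D(X)={3} D(W)={1}: Z {4}->{}; X {3}->{}; W {1}->{}
So after constraint 3: D(X) = {}

Answer: {}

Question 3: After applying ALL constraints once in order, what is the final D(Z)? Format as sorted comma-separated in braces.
Constraint 1 (Z + W = X) on D(Z)={2,3,4,5} D(W)={1,3,7} D(X)={1,3,4,5,7}: Z {2,3,4,5}->{2,3,4}; W {1,3,7}->{1,3}; X {1,3,4,5,7}->{3,4,5,7}
Constraint 2 (X + W = Z) on D(X)={3,4,5,7} D(W)={1,3} D(Z)={2,3,4}: X {3,4,5,7}->{3}; W {1,3}->{1}; Z {2,3,4}->{4}
Constraint 3 (Z + X = W) on D(Z)={4} D(X)={3} D(W)={1}: Z {4}->{}; X {3}->{}; W {1}->{}
So after all 3 constraints: D(Z) = {}

Answer: {}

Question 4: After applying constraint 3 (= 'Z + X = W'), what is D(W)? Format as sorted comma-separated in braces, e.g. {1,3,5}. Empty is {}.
Constraint 1 (Z + W = X) on D(Z)={2,3,4,5} D(W)={1,3,7} D(X)={1,3,4,5,7}: Z {2,3,4,5}->{2,3,4}; W {1,3,7}->{1,3}; X {1,3,4,5,7}->{3,4,5,7}
Constraint 2 (X + W = Z) on D(X)={3,4,5,7} D(W)={1,3} D(Z)={2,3,4}: X {3,4,5,7}->{3}; W {1,3}->{1}; Z {2,3,4}->{4}
Constraint 3 (Z + X = W) on D(Z)={4} D(X)={3} D(W)={1}: Z {4}->{}; X {3}->{}; W {1}->{}
So after constraint 3: D(W) = {}

Answer: {}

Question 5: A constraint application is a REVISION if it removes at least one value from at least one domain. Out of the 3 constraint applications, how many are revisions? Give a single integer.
Constraint 1 (Z + W = X) on D(Z)={2,3,4,5} D(W)={1,3,7} D(X)={1,3,4,5,7}: Z {2,3,4,5}->{2,3,4}; W {1,3,7}->{1,3}; X {1,3,4,5,7}->{3,4,5,7} => REVISION
Constraint 2 (X + W = Z) on D(X)={3,4,5,7} D(W)={1,3} D(Z)={2,3,4}: X {3,4,5,7}->{3}; W {1,3}->{1}; Z {2,3,4}->{4} => REVISION
Constraint 3 (Z + X = W) on D(Z)={4} D(X)={3} D(W)={1}: Z {4}->{}; X {3}->{}; W {1}->{} => REVISION
Total revisions = 3

Answer: 3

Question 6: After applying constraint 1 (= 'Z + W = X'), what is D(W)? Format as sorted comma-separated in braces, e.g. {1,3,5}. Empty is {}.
Answer: {1,3}

Derivation:
Constraint 1 (Z + W = X) on D(Z)={2,3,4,5} D(W)={1,3,7} D(X)={1,3,4,5,7}: Z {2,3,4,5}->{2,3,4}; W {1,3,7}->{1,3}; X {1,3,4,5,7}->{3,4,5,7}
So after constraint 1: D(W) = {1,3}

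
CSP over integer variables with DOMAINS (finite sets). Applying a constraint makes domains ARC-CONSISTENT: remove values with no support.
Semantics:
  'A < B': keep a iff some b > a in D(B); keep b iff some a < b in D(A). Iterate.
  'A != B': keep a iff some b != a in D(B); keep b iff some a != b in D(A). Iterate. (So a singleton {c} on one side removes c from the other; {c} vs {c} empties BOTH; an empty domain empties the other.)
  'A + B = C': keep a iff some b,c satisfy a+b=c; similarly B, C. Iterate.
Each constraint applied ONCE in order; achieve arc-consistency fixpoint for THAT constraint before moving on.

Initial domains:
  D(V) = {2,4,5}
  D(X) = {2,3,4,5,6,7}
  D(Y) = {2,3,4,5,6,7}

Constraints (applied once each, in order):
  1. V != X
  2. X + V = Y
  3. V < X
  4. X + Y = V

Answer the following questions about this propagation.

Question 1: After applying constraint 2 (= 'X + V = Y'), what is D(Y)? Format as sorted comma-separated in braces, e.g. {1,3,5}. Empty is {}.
Constraint 1 (V != X) on D(V)={2,4,5} D(X)={2,3,4,5,6,7}: no change
Constraint 2 (X + V = Y) on D(X)={2,3,4,5,6,7} D(V)={2,4,5} D(Y)={2,3,4,5,6,7}: X {2,3,4,5,6,7}->{2,3,4,5}; Y {2,3,4,5,6,7}->{4,5,6,7}
So after constraint 2: D(Y) = {4,5,6,7}

Answer: {4,5,6,7}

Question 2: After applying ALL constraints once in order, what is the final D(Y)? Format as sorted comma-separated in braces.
Answer: {}

Derivation:
Constraint 1 (V != X) on D(V)={2,4,5} D(X)={2,3,4,5,6,7}: no change
Constraint 2 (X + V = Y) on D(X)={2,3,4,5,6,7} D(V)={2,4,5} D(Y)={2,3,4,5,6,7}: X {2,3,4,5,6,7}->{2,3,4,5}; Y {2,3,4,5,6,7}->{4,5,6,7}
Constraint 3 (V < X) on D(V)={2,4,5} D(X)={2,3,4,5}: V {2,4,5}->{2,4}; X {2,3,4,5}->{3,4,5}
Constraint 4 (X + Y = V) on D(X)={3,4,5} D(Y)={4,5,6,7} D(V)={2,4}: X {3,4,5}->{}; Y {4,5,6,7}->{}; V {2,4}->{}
So after all 4 constraints: D(Y) = {}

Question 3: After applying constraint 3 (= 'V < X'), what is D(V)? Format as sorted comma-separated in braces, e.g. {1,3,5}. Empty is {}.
Answer: {2,4}

Derivation:
Constraint 1 (V != X) on D(V)={2,4,5} D(X)={2,3,4,5,6,7}: no change
Constraint 2 (X + V = Y) on D(X)={2,3,4,5,6,7} D(V)={2,4,5} D(Y)={2,3,4,5,6,7}: X {2,3,4,5,6,7}->{2,3,4,5}; Y {2,3,4,5,6,7}->{4,5,6,7}
Constraint 3 (V < X) on D(V)={2,4,5} D(X)={2,3,4,5}: V {2,4,5}->{2,4}; X {2,3,4,5}->{3,4,5}
So after constraint 3: D(V) = {2,4}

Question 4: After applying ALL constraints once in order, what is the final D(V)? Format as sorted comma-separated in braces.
Constraint 1 (V != X) on D(V)={2,4,5} D(X)={2,3,4,5,6,7}: no change
Constraint 2 (X + V = Y) on D(X)={2,3,4,5,6,7} D(V)={2,4,5} D(Y)={2,3,4,5,6,7}: X {2,3,4,5,6,7}->{2,3,4,5}; Y {2,3,4,5,6,7}->{4,5,6,7}
Constraint 3 (V < X) on D(V)={2,4,5} D(X)={2,3,4,5}: V {2,4,5}->{2,4}; X {2,3,4,5}->{3,4,5}
Constraint 4 (X + Y = V) on D(X)={3,4,5} D(Y)={4,5,6,7} D(V)={2,4}: X {3,4,5}->{}; Y {4,5,6,7}->{}; V {2,4}->{}
So after all 4 constraints: D(V) = {}

Answer: {}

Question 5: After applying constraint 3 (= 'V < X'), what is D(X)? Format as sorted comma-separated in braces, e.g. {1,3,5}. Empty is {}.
Answer: {3,4,5}

Derivation:
Constraint 1 (V != X) on D(V)={2,4,5} D(X)={2,3,4,5,6,7}: no change
Constraint 2 (X + V = Y) on D(X)={2,3,4,5,6,7} D(V)={2,4,5} D(Y)={2,3,4,5,6,7}: X {2,3,4,5,6,7}->{2,3,4,5}; Y {2,3,4,5,6,7}->{4,5,6,7}
Constraint 3 (V < X) on D(V)={2,4,5} D(X)={2,3,4,5}: V {2,4,5}->{2,4}; X {2,3,4,5}->{3,4,5}
So after constraint 3: D(X) = {3,4,5}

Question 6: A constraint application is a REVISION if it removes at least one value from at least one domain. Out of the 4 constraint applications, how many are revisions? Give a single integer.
Constraint 1 (V != X) on D(V)={2,4,5} D(X)={2,3,4,5,6,7}: no change => not a revision
Constraint 2 (X + V = Y) on D(X)={2,3,4,5,6,7} D(V)={2,4,5} D(Y)={2,3,4,5,6,7}: X {2,3,4,5,6,7}->{2,3,4,5}; Y {2,3,4,5,6,7}->{4,5,6,7} => REVISION
Constraint 3 (V < X) on D(V)={2,4,5} D(X)={2,3,4,5}: V {2,4,5}->{2,4}; X {2,3,4,5}->{3,4,5} => REVISION
Constraint 4 (X + Y = V) on D(X)={3,4,5} D(Y)={4,5,6,7} D(V)={2,4}: X {3,4,5}->{}; Y {4,5,6,7}->{}; V {2,4}->{} => REVISION
Total revisions = 3

Answer: 3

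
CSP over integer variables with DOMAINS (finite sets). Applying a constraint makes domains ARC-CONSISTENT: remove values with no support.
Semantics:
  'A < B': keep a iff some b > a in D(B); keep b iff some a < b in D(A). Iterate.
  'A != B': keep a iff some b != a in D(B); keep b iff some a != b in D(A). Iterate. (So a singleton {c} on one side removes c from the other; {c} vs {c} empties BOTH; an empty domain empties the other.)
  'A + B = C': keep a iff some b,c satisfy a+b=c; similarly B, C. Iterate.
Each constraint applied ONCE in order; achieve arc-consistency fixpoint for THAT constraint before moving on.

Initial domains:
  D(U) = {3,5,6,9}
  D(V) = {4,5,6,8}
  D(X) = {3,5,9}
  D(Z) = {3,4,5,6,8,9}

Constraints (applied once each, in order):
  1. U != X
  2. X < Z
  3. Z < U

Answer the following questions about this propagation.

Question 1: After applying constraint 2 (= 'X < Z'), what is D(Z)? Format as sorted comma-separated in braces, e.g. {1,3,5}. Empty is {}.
Constraint 1 (U != X) on D(U)={3,5,6,9} D(X)={3,5,9}: no change
Constraint 2 (X < Z) on D(X)={3,5,9} D(Z)={3,4,5,6,8,9}: X {3,5,9}->{3,5}; Z {3,4,5,6,8,9}->{4,5,6,8,9}
So after constraint 2: D(Z) = {4,5,6,8,9}

Answer: {4,5,6,8,9}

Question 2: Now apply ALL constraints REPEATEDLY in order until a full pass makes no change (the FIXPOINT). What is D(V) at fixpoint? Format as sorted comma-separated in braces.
pass 0 (initial): D(V)={4,5,6,8}
pass 1: U {3,5,6,9}->{5,6,9}; X {3,5,9}->{3,5}; Z {3,4,5,6,8,9}->{4,5,6,8}
pass 2: no change
Fixpoint after 2 passes: D(V) = {4,5,6,8}

Answer: {4,5,6,8}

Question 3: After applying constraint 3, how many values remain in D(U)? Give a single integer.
Answer: 3

Derivation:
Constraint 1 (U != X) on D(U)={3,5,6,9} D(X)={3,5,9}: no change
Constraint 2 (X < Z) on D(X)={3,5,9} D(Z)={3,4,5,6,8,9}: X {3,5,9}->{3,5}; Z {3,4,5,6,8,9}->{4,5,6,8,9}
Constraint 3 (Z < U) on D(Z)={4,5,6,8,9} D(U)={3,5,6,9}: Z {4,5,6,8,9}->{4,5,6,8}; U {3,5,6,9}->{5,6,9}
So after constraint 3: D(U)={5,6,9}, size = 3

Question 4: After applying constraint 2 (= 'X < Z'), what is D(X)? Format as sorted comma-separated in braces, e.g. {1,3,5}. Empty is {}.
Constraint 1 (U != X) on D(U)={3,5,6,9} D(X)={3,5,9}: no change
Constraint 2 (X < Z) on D(X)={3,5,9} D(Z)={3,4,5,6,8,9}: X {3,5,9}->{3,5}; Z {3,4,5,6,8,9}->{4,5,6,8,9}
So after constraint 2: D(X) = {3,5}

Answer: {3,5}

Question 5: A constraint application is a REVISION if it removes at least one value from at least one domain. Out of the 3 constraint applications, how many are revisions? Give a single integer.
Answer: 2

Derivation:
Constraint 1 (U != X) on D(U)={3,5,6,9} D(X)={3,5,9}: no change => not a revision
Constraint 2 (X < Z) on D(X)={3,5,9} D(Z)={3,4,5,6,8,9}: X {3,5,9}->{3,5}; Z {3,4,5,6,8,9}->{4,5,6,8,9} => REVISION
Constraint 3 (Z < U) on D(Z)={4,5,6,8,9} D(U)={3,5,6,9}: Z {4,5,6,8,9}->{4,5,6,8}; U {3,5,6,9}->{5,6,9} => REVISION
Total revisions = 2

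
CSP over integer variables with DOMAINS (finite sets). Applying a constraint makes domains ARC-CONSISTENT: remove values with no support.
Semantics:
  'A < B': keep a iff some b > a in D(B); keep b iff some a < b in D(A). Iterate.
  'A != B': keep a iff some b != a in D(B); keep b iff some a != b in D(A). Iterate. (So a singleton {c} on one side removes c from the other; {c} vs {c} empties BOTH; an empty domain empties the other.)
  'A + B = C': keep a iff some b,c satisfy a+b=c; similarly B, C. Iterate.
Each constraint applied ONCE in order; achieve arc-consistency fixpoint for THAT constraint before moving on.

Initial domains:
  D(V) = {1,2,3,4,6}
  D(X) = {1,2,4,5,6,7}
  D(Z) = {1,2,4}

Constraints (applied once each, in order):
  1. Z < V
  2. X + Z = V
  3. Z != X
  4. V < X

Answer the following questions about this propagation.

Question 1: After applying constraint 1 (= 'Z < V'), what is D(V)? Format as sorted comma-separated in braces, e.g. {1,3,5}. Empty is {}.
Answer: {2,3,4,6}

Derivation:
Constraint 1 (Z < V) on D(Z)={1,2,4} D(V)={1,2,3,4,6}: V {1,2,3,4,6}->{2,3,4,6}
So after constraint 1: D(V) = {2,3,4,6}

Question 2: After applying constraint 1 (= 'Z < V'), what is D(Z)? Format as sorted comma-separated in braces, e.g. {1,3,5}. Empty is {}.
Answer: {1,2,4}

Derivation:
Constraint 1 (Z < V) on D(Z)={1,2,4} D(V)={1,2,3,4,6}: V {1,2,3,4,6}->{2,3,4,6}
So after constraint 1: D(Z) = {1,2,4}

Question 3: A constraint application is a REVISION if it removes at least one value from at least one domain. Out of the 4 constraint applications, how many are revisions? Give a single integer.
Constraint 1 (Z < V) on D(Z)={1,2,4} D(V)={1,2,3,4,6}: V {1,2,3,4,6}->{2,3,4,6} => REVISION
Constraint 2 (X + Z = V) on D(X)={1,2,4,5,6,7} D(Z)={1,2,4} D(V)={2,3,4,6}: X {1,2,4,5,6,7}->{1,2,4,5} => REVISION
Constraint 3 (Z != X) on D(Z)={1,2,4} D(X)={1,2,4,5}: no change => not a revision
Constraint 4 (V < X) on D(V)={2,3,4,6} D(X)={1,2,4,5}: V {2,3,4,6}->{2,3,4}; X {1,2,4,5}->{4,5} => REVISION
Total revisions = 3

Answer: 3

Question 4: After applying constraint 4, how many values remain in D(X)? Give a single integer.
Answer: 2

Derivation:
Constraint 1 (Z < V) on D(Z)={1,2,4} D(V)={1,2,3,4,6}: V {1,2,3,4,6}->{2,3,4,6}
Constraint 2 (X + Z = V) on D(X)={1,2,4,5,6,7} D(Z)={1,2,4} D(V)={2,3,4,6}: X {1,2,4,5,6,7}->{1,2,4,5}
Constraint 3 (Z != X) on D(Z)={1,2,4} D(X)={1,2,4,5}: no change
Constraint 4 (V < X) on D(V)={2,3,4,6} D(X)={1,2,4,5}: V {2,3,4,6}->{2,3,4}; X {1,2,4,5}->{4,5}
So after constraint 4: D(X)={4,5}, size = 2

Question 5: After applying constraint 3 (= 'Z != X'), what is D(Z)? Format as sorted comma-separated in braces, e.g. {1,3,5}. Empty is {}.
Answer: {1,2,4}

Derivation:
Constraint 1 (Z < V) on D(Z)={1,2,4} D(V)={1,2,3,4,6}: V {1,2,3,4,6}->{2,3,4,6}
Constraint 2 (X + Z = V) on D(X)={1,2,4,5,6,7} D(Z)={1,2,4} D(V)={2,3,4,6}: X {1,2,4,5,6,7}->{1,2,4,5}
Constraint 3 (Z != X) on D(Z)={1,2,4} D(X)={1,2,4,5}: no change
So after constraint 3: D(Z) = {1,2,4}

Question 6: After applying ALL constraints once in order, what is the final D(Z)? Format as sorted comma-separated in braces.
Answer: {1,2,4}

Derivation:
Constraint 1 (Z < V) on D(Z)={1,2,4} D(V)={1,2,3,4,6}: V {1,2,3,4,6}->{2,3,4,6}
Constraint 2 (X + Z = V) on D(X)={1,2,4,5,6,7} D(Z)={1,2,4} D(V)={2,3,4,6}: X {1,2,4,5,6,7}->{1,2,4,5}
Constraint 3 (Z != X) on D(Z)={1,2,4} D(X)={1,2,4,5}: no change
Constraint 4 (V < X) on D(V)={2,3,4,6} D(X)={1,2,4,5}: V {2,3,4,6}->{2,3,4}; X {1,2,4,5}->{4,5}
So after all 4 constraints: D(Z) = {1,2,4}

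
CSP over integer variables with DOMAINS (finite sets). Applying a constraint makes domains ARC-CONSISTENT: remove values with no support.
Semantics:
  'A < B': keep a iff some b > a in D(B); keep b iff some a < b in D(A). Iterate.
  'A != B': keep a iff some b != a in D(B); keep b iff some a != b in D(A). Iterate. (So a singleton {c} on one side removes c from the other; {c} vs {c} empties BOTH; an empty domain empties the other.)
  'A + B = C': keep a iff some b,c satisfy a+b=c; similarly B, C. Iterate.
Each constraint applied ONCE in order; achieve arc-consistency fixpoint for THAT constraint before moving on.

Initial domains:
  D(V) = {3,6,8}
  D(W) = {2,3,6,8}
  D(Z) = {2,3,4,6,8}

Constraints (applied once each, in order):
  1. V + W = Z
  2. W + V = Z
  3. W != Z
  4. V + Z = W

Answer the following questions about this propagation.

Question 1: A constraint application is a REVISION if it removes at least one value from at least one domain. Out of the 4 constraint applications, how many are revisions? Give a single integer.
Constraint 1 (V + W = Z) on D(V)={3,6,8} D(W)={2,3,6,8} D(Z)={2,3,4,6,8}: V {3,6,8}->{3,6}; W {2,3,6,8}->{2,3}; Z {2,3,4,6,8}->{6,8} => REVISION
Constraint 2 (W + V = Z) on D(W)={2,3} D(V)={3,6} D(Z)={6,8}: no change => not a revision
Constraint 3 (W != Z) on D(W)={2,3} D(Z)={6,8}: no change => not a revision
Constraint 4 (V + Z = W) on D(V)={3,6} D(Z)={6,8} D(W)={2,3}: V {3,6}->{}; Z {6,8}->{}; W {2,3}->{} => REVISION
Total revisions = 2

Answer: 2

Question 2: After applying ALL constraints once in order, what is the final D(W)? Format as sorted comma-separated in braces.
Constraint 1 (V + W = Z) on D(V)={3,6,8} D(W)={2,3,6,8} D(Z)={2,3,4,6,8}: V {3,6,8}->{3,6}; W {2,3,6,8}->{2,3}; Z {2,3,4,6,8}->{6,8}
Constraint 2 (W + V = Z) on D(W)={2,3} D(V)={3,6} D(Z)={6,8}: no change
Constraint 3 (W != Z) on D(W)={2,3} D(Z)={6,8}: no change
Constraint 4 (V + Z = W) on D(V)={3,6} D(Z)={6,8} D(W)={2,3}: V {3,6}->{}; Z {6,8}->{}; W {2,3}->{}
So after all 4 constraints: D(W) = {}

Answer: {}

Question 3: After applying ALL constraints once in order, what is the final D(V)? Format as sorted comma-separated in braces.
Constraint 1 (V + W = Z) on D(V)={3,6,8} D(W)={2,3,6,8} D(Z)={2,3,4,6,8}: V {3,6,8}->{3,6}; W {2,3,6,8}->{2,3}; Z {2,3,4,6,8}->{6,8}
Constraint 2 (W + V = Z) on D(W)={2,3} D(V)={3,6} D(Z)={6,8}: no change
Constraint 3 (W != Z) on D(W)={2,3} D(Z)={6,8}: no change
Constraint 4 (V + Z = W) on D(V)={3,6} D(Z)={6,8} D(W)={2,3}: V {3,6}->{}; Z {6,8}->{}; W {2,3}->{}
So after all 4 constraints: D(V) = {}

Answer: {}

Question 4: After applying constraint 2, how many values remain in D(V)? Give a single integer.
Answer: 2

Derivation:
Constraint 1 (V + W = Z) on D(V)={3,6,8} D(W)={2,3,6,8} D(Z)={2,3,4,6,8}: V {3,6,8}->{3,6}; W {2,3,6,8}->{2,3}; Z {2,3,4,6,8}->{6,8}
Constraint 2 (W + V = Z) on D(W)={2,3} D(V)={3,6} D(Z)={6,8}: no change
So after constraint 2: D(V)={3,6}, size = 2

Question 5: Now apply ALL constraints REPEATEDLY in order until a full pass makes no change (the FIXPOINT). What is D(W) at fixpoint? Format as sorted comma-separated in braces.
Answer: {}

Derivation:
pass 0 (initial): D(W)={2,3,6,8}
pass 1: V {3,6,8}->{}; W {2,3,6,8}->{}; Z {2,3,4,6,8}->{}
pass 2: no change
Fixpoint after 2 passes: D(W) = {}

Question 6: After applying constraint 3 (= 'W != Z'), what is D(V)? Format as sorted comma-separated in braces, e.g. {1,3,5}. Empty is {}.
Constraint 1 (V + W = Z) on D(V)={3,6,8} D(W)={2,3,6,8} D(Z)={2,3,4,6,8}: V {3,6,8}->{3,6}; W {2,3,6,8}->{2,3}; Z {2,3,4,6,8}->{6,8}
Constraint 2 (W + V = Z) on D(W)={2,3} D(V)={3,6} D(Z)={6,8}: no change
Constraint 3 (W != Z) on D(W)={2,3} D(Z)={6,8}: no change
So after constraint 3: D(V) = {3,6}

Answer: {3,6}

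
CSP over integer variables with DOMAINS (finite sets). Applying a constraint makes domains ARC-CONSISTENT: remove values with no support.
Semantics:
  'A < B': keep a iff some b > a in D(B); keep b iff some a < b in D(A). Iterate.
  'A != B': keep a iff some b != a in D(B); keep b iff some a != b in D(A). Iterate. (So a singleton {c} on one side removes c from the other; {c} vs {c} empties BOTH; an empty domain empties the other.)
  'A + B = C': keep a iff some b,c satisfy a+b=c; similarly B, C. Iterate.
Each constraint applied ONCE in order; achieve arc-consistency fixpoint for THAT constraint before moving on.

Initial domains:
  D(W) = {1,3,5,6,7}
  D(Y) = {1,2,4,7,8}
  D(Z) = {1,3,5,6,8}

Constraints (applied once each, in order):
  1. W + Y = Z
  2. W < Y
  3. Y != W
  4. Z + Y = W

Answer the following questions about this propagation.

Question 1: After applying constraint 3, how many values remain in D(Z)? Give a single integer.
Answer: 4

Derivation:
Constraint 1 (W + Y = Z) on D(W)={1,3,5,6,7} D(Y)={1,2,4,7,8} D(Z)={1,3,5,6,8}: Y {1,2,4,7,8}->{1,2,4,7}; Z {1,3,5,6,8}->{3,5,6,8}
Constraint 2 (W < Y) on D(W)={1,3,5,6,7} D(Y)={1,2,4,7}: W {1,3,5,6,7}->{1,3,5,6}; Y {1,2,4,7}->{2,4,7}
Constraint 3 (Y != W) on D(Y)={2,4,7} D(W)={1,3,5,6}: no change
So after constraint 3: D(Z)={3,5,6,8}, size = 4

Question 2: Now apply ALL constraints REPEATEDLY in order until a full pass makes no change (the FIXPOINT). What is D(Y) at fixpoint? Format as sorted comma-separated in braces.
pass 0 (initial): D(Y)={1,2,4,7,8}
pass 1: W {1,3,5,6,7}->{5}; Y {1,2,4,7,8}->{2}; Z {1,3,5,6,8}->{3}
pass 2: W {5}->{}; Y {2}->{}; Z {3}->{}
pass 3: no change
Fixpoint after 3 passes: D(Y) = {}

Answer: {}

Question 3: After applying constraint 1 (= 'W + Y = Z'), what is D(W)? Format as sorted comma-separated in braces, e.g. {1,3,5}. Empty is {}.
Answer: {1,3,5,6,7}

Derivation:
Constraint 1 (W + Y = Z) on D(W)={1,3,5,6,7} D(Y)={1,2,4,7,8} D(Z)={1,3,5,6,8}: Y {1,2,4,7,8}->{1,2,4,7}; Z {1,3,5,6,8}->{3,5,6,8}
So after constraint 1: D(W) = {1,3,5,6,7}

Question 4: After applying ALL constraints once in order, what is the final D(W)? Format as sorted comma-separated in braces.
Constraint 1 (W + Y = Z) on D(W)={1,3,5,6,7} D(Y)={1,2,4,7,8} D(Z)={1,3,5,6,8}: Y {1,2,4,7,8}->{1,2,4,7}; Z {1,3,5,6,8}->{3,5,6,8}
Constraint 2 (W < Y) on D(W)={1,3,5,6,7} D(Y)={1,2,4,7}: W {1,3,5,6,7}->{1,3,5,6}; Y {1,2,4,7}->{2,4,7}
Constraint 3 (Y != W) on D(Y)={2,4,7} D(W)={1,3,5,6}: no change
Constraint 4 (Z + Y = W) on D(Z)={3,5,6,8} D(Y)={2,4,7} D(W)={1,3,5,6}: Z {3,5,6,8}->{3}; Y {2,4,7}->{2}; W {1,3,5,6}->{5}
So after all 4 constraints: D(W) = {5}

Answer: {5}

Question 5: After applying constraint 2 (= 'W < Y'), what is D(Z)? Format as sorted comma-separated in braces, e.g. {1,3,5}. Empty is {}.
Constraint 1 (W + Y = Z) on D(W)={1,3,5,6,7} D(Y)={1,2,4,7,8} D(Z)={1,3,5,6,8}: Y {1,2,4,7,8}->{1,2,4,7}; Z {1,3,5,6,8}->{3,5,6,8}
Constraint 2 (W < Y) on D(W)={1,3,5,6,7} D(Y)={1,2,4,7}: W {1,3,5,6,7}->{1,3,5,6}; Y {1,2,4,7}->{2,4,7}
So after constraint 2: D(Z) = {3,5,6,8}

Answer: {3,5,6,8}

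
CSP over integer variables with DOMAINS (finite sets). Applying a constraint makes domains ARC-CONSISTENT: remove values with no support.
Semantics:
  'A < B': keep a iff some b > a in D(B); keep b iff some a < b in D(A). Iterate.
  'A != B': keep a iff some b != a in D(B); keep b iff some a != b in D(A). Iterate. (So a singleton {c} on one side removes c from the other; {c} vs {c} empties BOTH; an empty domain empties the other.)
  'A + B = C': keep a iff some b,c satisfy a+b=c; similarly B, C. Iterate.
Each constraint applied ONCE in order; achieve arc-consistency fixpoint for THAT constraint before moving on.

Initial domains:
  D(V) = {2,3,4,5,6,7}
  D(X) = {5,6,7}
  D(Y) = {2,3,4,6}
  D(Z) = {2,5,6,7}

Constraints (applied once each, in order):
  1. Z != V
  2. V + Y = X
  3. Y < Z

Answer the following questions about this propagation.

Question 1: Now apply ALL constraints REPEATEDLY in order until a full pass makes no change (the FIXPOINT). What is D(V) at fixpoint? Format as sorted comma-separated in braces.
pass 0 (initial): D(V)={2,3,4,5,6,7}
pass 1: V {2,3,4,5,6,7}->{2,3,4,5}; Y {2,3,4,6}->{2,3,4}; Z {2,5,6,7}->{5,6,7}
pass 2: no change
Fixpoint after 2 passes: D(V) = {2,3,4,5}

Answer: {2,3,4,5}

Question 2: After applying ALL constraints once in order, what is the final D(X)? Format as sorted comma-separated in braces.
Constraint 1 (Z != V) on D(Z)={2,5,6,7} D(V)={2,3,4,5,6,7}: no change
Constraint 2 (V + Y = X) on D(V)={2,3,4,5,6,7} D(Y)={2,3,4,6} D(X)={5,6,7}: V {2,3,4,5,6,7}->{2,3,4,5}; Y {2,3,4,6}->{2,3,4}
Constraint 3 (Y < Z) on D(Y)={2,3,4} D(Z)={2,5,6,7}: Z {2,5,6,7}->{5,6,7}
So after all 3 constraints: D(X) = {5,6,7}

Answer: {5,6,7}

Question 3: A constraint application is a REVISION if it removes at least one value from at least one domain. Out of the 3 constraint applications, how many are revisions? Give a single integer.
Answer: 2

Derivation:
Constraint 1 (Z != V) on D(Z)={2,5,6,7} D(V)={2,3,4,5,6,7}: no change => not a revision
Constraint 2 (V + Y = X) on D(V)={2,3,4,5,6,7} D(Y)={2,3,4,6} D(X)={5,6,7}: V {2,3,4,5,6,7}->{2,3,4,5}; Y {2,3,4,6}->{2,3,4} => REVISION
Constraint 3 (Y < Z) on D(Y)={2,3,4} D(Z)={2,5,6,7}: Z {2,5,6,7}->{5,6,7} => REVISION
Total revisions = 2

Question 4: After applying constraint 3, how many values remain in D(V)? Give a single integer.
Constraint 1 (Z != V) on D(Z)={2,5,6,7} D(V)={2,3,4,5,6,7}: no change
Constraint 2 (V + Y = X) on D(V)={2,3,4,5,6,7} D(Y)={2,3,4,6} D(X)={5,6,7}: V {2,3,4,5,6,7}->{2,3,4,5}; Y {2,3,4,6}->{2,3,4}
Constraint 3 (Y < Z) on D(Y)={2,3,4} D(Z)={2,5,6,7}: Z {2,5,6,7}->{5,6,7}
So after constraint 3: D(V)={2,3,4,5}, size = 4

Answer: 4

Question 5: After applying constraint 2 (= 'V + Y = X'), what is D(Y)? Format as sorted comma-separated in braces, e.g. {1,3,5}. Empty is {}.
Answer: {2,3,4}

Derivation:
Constraint 1 (Z != V) on D(Z)={2,5,6,7} D(V)={2,3,4,5,6,7}: no change
Constraint 2 (V + Y = X) on D(V)={2,3,4,5,6,7} D(Y)={2,3,4,6} D(X)={5,6,7}: V {2,3,4,5,6,7}->{2,3,4,5}; Y {2,3,4,6}->{2,3,4}
So after constraint 2: D(Y) = {2,3,4}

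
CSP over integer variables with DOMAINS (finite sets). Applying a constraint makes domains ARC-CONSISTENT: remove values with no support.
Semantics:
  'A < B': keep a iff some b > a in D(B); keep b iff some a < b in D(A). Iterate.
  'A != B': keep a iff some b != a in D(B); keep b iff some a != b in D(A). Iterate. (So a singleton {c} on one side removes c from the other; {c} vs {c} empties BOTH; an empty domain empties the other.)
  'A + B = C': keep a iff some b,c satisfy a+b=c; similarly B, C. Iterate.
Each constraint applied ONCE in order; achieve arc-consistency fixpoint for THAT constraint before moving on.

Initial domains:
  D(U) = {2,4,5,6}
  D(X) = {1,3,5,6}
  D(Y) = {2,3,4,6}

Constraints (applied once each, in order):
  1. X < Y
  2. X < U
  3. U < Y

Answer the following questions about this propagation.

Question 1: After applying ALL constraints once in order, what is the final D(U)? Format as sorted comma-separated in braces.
Constraint 1 (X < Y) on D(X)={1,3,5,6} D(Y)={2,3,4,6}: X {1,3,5,6}->{1,3,5}
Constraint 2 (X < U) on D(X)={1,3,5} D(U)={2,4,5,6}: no change
Constraint 3 (U < Y) on D(U)={2,4,5,6} D(Y)={2,3,4,6}: U {2,4,5,6}->{2,4,5}; Y {2,3,4,6}->{3,4,6}
So after all 3 constraints: D(U) = {2,4,5}

Answer: {2,4,5}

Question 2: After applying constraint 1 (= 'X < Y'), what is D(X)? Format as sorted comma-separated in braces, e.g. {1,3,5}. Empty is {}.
Constraint 1 (X < Y) on D(X)={1,3,5,6} D(Y)={2,3,4,6}: X {1,3,5,6}->{1,3,5}
So after constraint 1: D(X) = {1,3,5}

Answer: {1,3,5}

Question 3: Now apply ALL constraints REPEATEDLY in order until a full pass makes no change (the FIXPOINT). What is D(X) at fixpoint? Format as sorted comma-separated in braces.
pass 0 (initial): D(X)={1,3,5,6}
pass 1: U {2,4,5,6}->{2,4,5}; X {1,3,5,6}->{1,3,5}; Y {2,3,4,6}->{3,4,6}
pass 2: X {1,3,5}->{1,3}
pass 3: no change
Fixpoint after 3 passes: D(X) = {1,3}

Answer: {1,3}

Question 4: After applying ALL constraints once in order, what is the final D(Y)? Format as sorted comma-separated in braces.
Answer: {3,4,6}

Derivation:
Constraint 1 (X < Y) on D(X)={1,3,5,6} D(Y)={2,3,4,6}: X {1,3,5,6}->{1,3,5}
Constraint 2 (X < U) on D(X)={1,3,5} D(U)={2,4,5,6}: no change
Constraint 3 (U < Y) on D(U)={2,4,5,6} D(Y)={2,3,4,6}: U {2,4,5,6}->{2,4,5}; Y {2,3,4,6}->{3,4,6}
So after all 3 constraints: D(Y) = {3,4,6}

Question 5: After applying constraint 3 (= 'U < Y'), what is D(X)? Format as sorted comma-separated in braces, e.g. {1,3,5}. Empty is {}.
Constraint 1 (X < Y) on D(X)={1,3,5,6} D(Y)={2,3,4,6}: X {1,3,5,6}->{1,3,5}
Constraint 2 (X < U) on D(X)={1,3,5} D(U)={2,4,5,6}: no change
Constraint 3 (U < Y) on D(U)={2,4,5,6} D(Y)={2,3,4,6}: U {2,4,5,6}->{2,4,5}; Y {2,3,4,6}->{3,4,6}
So after constraint 3: D(X) = {1,3,5}

Answer: {1,3,5}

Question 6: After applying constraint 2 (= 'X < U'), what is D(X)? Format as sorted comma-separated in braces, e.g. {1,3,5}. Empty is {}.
Constraint 1 (X < Y) on D(X)={1,3,5,6} D(Y)={2,3,4,6}: X {1,3,5,6}->{1,3,5}
Constraint 2 (X < U) on D(X)={1,3,5} D(U)={2,4,5,6}: no change
So after constraint 2: D(X) = {1,3,5}

Answer: {1,3,5}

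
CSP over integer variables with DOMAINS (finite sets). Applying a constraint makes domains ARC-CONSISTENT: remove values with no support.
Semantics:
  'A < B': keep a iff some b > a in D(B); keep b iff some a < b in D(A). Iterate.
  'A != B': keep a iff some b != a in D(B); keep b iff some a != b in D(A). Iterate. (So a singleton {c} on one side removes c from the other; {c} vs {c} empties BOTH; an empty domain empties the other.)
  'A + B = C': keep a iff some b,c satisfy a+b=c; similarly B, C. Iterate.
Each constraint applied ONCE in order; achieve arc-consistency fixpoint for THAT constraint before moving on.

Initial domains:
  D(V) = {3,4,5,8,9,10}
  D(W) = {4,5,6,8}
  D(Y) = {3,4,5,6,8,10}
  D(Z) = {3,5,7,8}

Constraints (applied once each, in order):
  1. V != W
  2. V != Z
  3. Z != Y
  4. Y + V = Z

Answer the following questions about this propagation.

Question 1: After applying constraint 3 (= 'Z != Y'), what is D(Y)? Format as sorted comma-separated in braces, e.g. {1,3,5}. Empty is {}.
Constraint 1 (V != W) on D(V)={3,4,5,8,9,10} D(W)={4,5,6,8}: no change
Constraint 2 (V != Z) on D(V)={3,4,5,8,9,10} D(Z)={3,5,7,8}: no change
Constraint 3 (Z != Y) on D(Z)={3,5,7,8} D(Y)={3,4,5,6,8,10}: no change
So after constraint 3: D(Y) = {3,4,5,6,8,10}

Answer: {3,4,5,6,8,10}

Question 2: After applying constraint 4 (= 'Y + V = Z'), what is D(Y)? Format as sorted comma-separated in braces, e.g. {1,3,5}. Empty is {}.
Answer: {3,4,5}

Derivation:
Constraint 1 (V != W) on D(V)={3,4,5,8,9,10} D(W)={4,5,6,8}: no change
Constraint 2 (V != Z) on D(V)={3,4,5,8,9,10} D(Z)={3,5,7,8}: no change
Constraint 3 (Z != Y) on D(Z)={3,5,7,8} D(Y)={3,4,5,6,8,10}: no change
Constraint 4 (Y + V = Z) on D(Y)={3,4,5,6,8,10} D(V)={3,4,5,8,9,10} D(Z)={3,5,7,8}: Y {3,4,5,6,8,10}->{3,4,5}; V {3,4,5,8,9,10}->{3,4,5}; Z {3,5,7,8}->{7,8}
So after constraint 4: D(Y) = {3,4,5}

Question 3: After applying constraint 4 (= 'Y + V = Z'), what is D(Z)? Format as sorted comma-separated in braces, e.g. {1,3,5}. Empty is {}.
Answer: {7,8}

Derivation:
Constraint 1 (V != W) on D(V)={3,4,5,8,9,10} D(W)={4,5,6,8}: no change
Constraint 2 (V != Z) on D(V)={3,4,5,8,9,10} D(Z)={3,5,7,8}: no change
Constraint 3 (Z != Y) on D(Z)={3,5,7,8} D(Y)={3,4,5,6,8,10}: no change
Constraint 4 (Y + V = Z) on D(Y)={3,4,5,6,8,10} D(V)={3,4,5,8,9,10} D(Z)={3,5,7,8}: Y {3,4,5,6,8,10}->{3,4,5}; V {3,4,5,8,9,10}->{3,4,5}; Z {3,5,7,8}->{7,8}
So after constraint 4: D(Z) = {7,8}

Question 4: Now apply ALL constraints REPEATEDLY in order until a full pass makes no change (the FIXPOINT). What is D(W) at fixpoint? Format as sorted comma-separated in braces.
pass 0 (initial): D(W)={4,5,6,8}
pass 1: V {3,4,5,8,9,10}->{3,4,5}; Y {3,4,5,6,8,10}->{3,4,5}; Z {3,5,7,8}->{7,8}
pass 2: no change
Fixpoint after 2 passes: D(W) = {4,5,6,8}

Answer: {4,5,6,8}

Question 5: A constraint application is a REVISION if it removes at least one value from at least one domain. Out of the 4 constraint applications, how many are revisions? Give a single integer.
Constraint 1 (V != W) on D(V)={3,4,5,8,9,10} D(W)={4,5,6,8}: no change => not a revision
Constraint 2 (V != Z) on D(V)={3,4,5,8,9,10} D(Z)={3,5,7,8}: no change => not a revision
Constraint 3 (Z != Y) on D(Z)={3,5,7,8} D(Y)={3,4,5,6,8,10}: no change => not a revision
Constraint 4 (Y + V = Z) on D(Y)={3,4,5,6,8,10} D(V)={3,4,5,8,9,10} D(Z)={3,5,7,8}: Y {3,4,5,6,8,10}->{3,4,5}; V {3,4,5,8,9,10}->{3,4,5}; Z {3,5,7,8}->{7,8} => REVISION
Total revisions = 1

Answer: 1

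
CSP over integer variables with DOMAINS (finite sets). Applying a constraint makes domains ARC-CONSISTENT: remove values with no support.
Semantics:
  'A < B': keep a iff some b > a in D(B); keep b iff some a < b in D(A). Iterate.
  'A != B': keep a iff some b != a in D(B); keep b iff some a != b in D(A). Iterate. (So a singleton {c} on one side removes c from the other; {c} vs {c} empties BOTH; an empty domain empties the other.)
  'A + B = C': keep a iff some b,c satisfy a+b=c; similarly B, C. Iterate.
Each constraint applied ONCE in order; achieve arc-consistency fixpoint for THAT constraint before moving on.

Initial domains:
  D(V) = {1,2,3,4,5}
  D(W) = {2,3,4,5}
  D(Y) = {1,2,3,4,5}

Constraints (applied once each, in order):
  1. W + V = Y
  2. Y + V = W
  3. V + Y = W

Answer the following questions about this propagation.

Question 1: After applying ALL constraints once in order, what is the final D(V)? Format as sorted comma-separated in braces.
Answer: {1}

Derivation:
Constraint 1 (W + V = Y) on D(W)={2,3,4,5} D(V)={1,2,3,4,5} D(Y)={1,2,3,4,5}: W {2,3,4,5}->{2,3,4}; V {1,2,3,4,5}->{1,2,3}; Y {1,2,3,4,5}->{3,4,5}
Constraint 2 (Y + V = W) on D(Y)={3,4,5} D(V)={1,2,3} D(W)={2,3,4}: Y {3,4,5}->{3}; V {1,2,3}->{1}; W {2,3,4}->{4}
Constraint 3 (V + Y = W) on D(V)={1} D(Y)={3} D(W)={4}: no change
So after all 3 constraints: D(V) = {1}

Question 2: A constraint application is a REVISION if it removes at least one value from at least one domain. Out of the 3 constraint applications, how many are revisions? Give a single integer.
Answer: 2

Derivation:
Constraint 1 (W + V = Y) on D(W)={2,3,4,5} D(V)={1,2,3,4,5} D(Y)={1,2,3,4,5}: W {2,3,4,5}->{2,3,4}; V {1,2,3,4,5}->{1,2,3}; Y {1,2,3,4,5}->{3,4,5} => REVISION
Constraint 2 (Y + V = W) on D(Y)={3,4,5} D(V)={1,2,3} D(W)={2,3,4}: Y {3,4,5}->{3}; V {1,2,3}->{1}; W {2,3,4}->{4} => REVISION
Constraint 3 (V + Y = W) on D(V)={1} D(Y)={3} D(W)={4}: no change => not a revision
Total revisions = 2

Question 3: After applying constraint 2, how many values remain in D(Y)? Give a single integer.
Answer: 1

Derivation:
Constraint 1 (W + V = Y) on D(W)={2,3,4,5} D(V)={1,2,3,4,5} D(Y)={1,2,3,4,5}: W {2,3,4,5}->{2,3,4}; V {1,2,3,4,5}->{1,2,3}; Y {1,2,3,4,5}->{3,4,5}
Constraint 2 (Y + V = W) on D(Y)={3,4,5} D(V)={1,2,3} D(W)={2,3,4}: Y {3,4,5}->{3}; V {1,2,3}->{1}; W {2,3,4}->{4}
So after constraint 2: D(Y)={3}, size = 1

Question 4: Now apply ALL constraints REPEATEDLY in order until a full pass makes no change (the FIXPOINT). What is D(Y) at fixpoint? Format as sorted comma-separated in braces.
pass 0 (initial): D(Y)={1,2,3,4,5}
pass 1: V {1,2,3,4,5}->{1}; W {2,3,4,5}->{4}; Y {1,2,3,4,5}->{3}
pass 2: V {1}->{}; W {4}->{}; Y {3}->{}
pass 3: no change
Fixpoint after 3 passes: D(Y) = {}

Answer: {}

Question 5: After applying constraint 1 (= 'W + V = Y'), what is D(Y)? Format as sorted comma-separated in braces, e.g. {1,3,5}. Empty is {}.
Constraint 1 (W + V = Y) on D(W)={2,3,4,5} D(V)={1,2,3,4,5} D(Y)={1,2,3,4,5}: W {2,3,4,5}->{2,3,4}; V {1,2,3,4,5}->{1,2,3}; Y {1,2,3,4,5}->{3,4,5}
So after constraint 1: D(Y) = {3,4,5}

Answer: {3,4,5}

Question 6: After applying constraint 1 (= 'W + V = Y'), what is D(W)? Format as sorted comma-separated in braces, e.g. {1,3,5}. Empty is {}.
Answer: {2,3,4}

Derivation:
Constraint 1 (W + V = Y) on D(W)={2,3,4,5} D(V)={1,2,3,4,5} D(Y)={1,2,3,4,5}: W {2,3,4,5}->{2,3,4}; V {1,2,3,4,5}->{1,2,3}; Y {1,2,3,4,5}->{3,4,5}
So after constraint 1: D(W) = {2,3,4}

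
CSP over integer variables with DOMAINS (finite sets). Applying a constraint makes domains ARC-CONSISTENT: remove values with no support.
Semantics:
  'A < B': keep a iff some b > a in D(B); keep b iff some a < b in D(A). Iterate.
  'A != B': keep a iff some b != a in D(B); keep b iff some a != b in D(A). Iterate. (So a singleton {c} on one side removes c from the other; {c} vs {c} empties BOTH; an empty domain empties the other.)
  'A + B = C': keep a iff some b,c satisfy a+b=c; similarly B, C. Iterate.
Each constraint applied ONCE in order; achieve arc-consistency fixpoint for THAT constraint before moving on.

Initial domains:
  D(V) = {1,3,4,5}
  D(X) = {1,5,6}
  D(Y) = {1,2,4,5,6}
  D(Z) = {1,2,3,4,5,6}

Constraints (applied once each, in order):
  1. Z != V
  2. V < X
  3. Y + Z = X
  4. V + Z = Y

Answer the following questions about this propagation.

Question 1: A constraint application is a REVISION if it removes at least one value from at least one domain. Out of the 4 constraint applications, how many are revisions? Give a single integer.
Answer: 3

Derivation:
Constraint 1 (Z != V) on D(Z)={1,2,3,4,5,6} D(V)={1,3,4,5}: no change => not a revision
Constraint 2 (V < X) on D(V)={1,3,4,5} D(X)={1,5,6}: X {1,5,6}->{5,6} => REVISION
Constraint 3 (Y + Z = X) on D(Y)={1,2,4,5,6} D(Z)={1,2,3,4,5,6} D(X)={5,6}: Y {1,2,4,5,6}->{1,2,4,5}; Z {1,2,3,4,5,6}->{1,2,3,4,5} => REVISION
Constraint 4 (V + Z = Y) on D(V)={1,3,4,5} D(Z)={1,2,3,4,5} D(Y)={1,2,4,5}: V {1,3,4,5}->{1,3,4}; Z {1,2,3,4,5}->{1,2,3,4}; Y {1,2,4,5}->{2,4,5} => REVISION
Total revisions = 3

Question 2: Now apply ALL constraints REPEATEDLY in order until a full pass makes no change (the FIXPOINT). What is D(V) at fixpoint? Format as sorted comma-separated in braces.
Answer: {1,3,4}

Derivation:
pass 0 (initial): D(V)={1,3,4,5}
pass 1: V {1,3,4,5}->{1,3,4}; X {1,5,6}->{5,6}; Y {1,2,4,5,6}->{2,4,5}; Z {1,2,3,4,5,6}->{1,2,3,4}
pass 2: no change
Fixpoint after 2 passes: D(V) = {1,3,4}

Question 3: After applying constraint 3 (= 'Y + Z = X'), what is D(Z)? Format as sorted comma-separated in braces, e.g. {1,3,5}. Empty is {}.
Answer: {1,2,3,4,5}

Derivation:
Constraint 1 (Z != V) on D(Z)={1,2,3,4,5,6} D(V)={1,3,4,5}: no change
Constraint 2 (V < X) on D(V)={1,3,4,5} D(X)={1,5,6}: X {1,5,6}->{5,6}
Constraint 3 (Y + Z = X) on D(Y)={1,2,4,5,6} D(Z)={1,2,3,4,5,6} D(X)={5,6}: Y {1,2,4,5,6}->{1,2,4,5}; Z {1,2,3,4,5,6}->{1,2,3,4,5}
So after constraint 3: D(Z) = {1,2,3,4,5}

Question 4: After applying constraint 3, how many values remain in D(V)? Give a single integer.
Constraint 1 (Z != V) on D(Z)={1,2,3,4,5,6} D(V)={1,3,4,5}: no change
Constraint 2 (V < X) on D(V)={1,3,4,5} D(X)={1,5,6}: X {1,5,6}->{5,6}
Constraint 3 (Y + Z = X) on D(Y)={1,2,4,5,6} D(Z)={1,2,3,4,5,6} D(X)={5,6}: Y {1,2,4,5,6}->{1,2,4,5}; Z {1,2,3,4,5,6}->{1,2,3,4,5}
So after constraint 3: D(V)={1,3,4,5}, size = 4

Answer: 4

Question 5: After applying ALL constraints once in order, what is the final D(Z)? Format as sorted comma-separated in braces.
Answer: {1,2,3,4}

Derivation:
Constraint 1 (Z != V) on D(Z)={1,2,3,4,5,6} D(V)={1,3,4,5}: no change
Constraint 2 (V < X) on D(V)={1,3,4,5} D(X)={1,5,6}: X {1,5,6}->{5,6}
Constraint 3 (Y + Z = X) on D(Y)={1,2,4,5,6} D(Z)={1,2,3,4,5,6} D(X)={5,6}: Y {1,2,4,5,6}->{1,2,4,5}; Z {1,2,3,4,5,6}->{1,2,3,4,5}
Constraint 4 (V + Z = Y) on D(V)={1,3,4,5} D(Z)={1,2,3,4,5} D(Y)={1,2,4,5}: V {1,3,4,5}->{1,3,4}; Z {1,2,3,4,5}->{1,2,3,4}; Y {1,2,4,5}->{2,4,5}
So after all 4 constraints: D(Z) = {1,2,3,4}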